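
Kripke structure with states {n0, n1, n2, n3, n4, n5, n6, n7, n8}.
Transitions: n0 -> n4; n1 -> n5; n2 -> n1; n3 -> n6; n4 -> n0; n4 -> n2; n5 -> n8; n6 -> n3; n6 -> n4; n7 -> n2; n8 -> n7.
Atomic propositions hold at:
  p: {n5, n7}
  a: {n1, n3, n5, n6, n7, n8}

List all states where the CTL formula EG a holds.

EG a: greatest fixpoint, start Z0 = {n1, n3, n5, n6, n7, n8}, keep only states in Sat with some successor in Z. Z1 = {n1, n3, n5, n6, n8}; Z2 = {n1, n3, n5, n6}; Z3 = {n1, n3, n6}; Z4 = {n3, n6}; fixed.
Sat(EG a) = {n3, n6}

{n3, n6}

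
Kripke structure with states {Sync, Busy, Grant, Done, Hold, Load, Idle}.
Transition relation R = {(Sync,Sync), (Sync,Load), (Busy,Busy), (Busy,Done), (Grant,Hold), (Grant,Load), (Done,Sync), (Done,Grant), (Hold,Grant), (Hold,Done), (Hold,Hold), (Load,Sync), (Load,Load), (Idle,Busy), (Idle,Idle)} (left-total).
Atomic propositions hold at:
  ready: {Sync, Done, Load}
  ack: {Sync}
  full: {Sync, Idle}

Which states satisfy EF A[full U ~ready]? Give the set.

{Busy, Grant, Done, Hold, Idle}

Sat(~ready) = {Busy, Grant, Hold, Idle}
A[full U ~ready]: least fixpoint, start Z0 = Sat(~ready) = {Busy, Grant, Hold, Idle}, add states in Sat(full) with every successor in Z. Already a fixed point.
Sat(A[full U ~ready]) = {Busy, Grant, Hold, Idle}
EF A[full U ~ready]: least fixpoint, start Z0 = {Busy, Grant, Hold, Idle}, add states with some successor in Z. Z1 = {Busy, Grant, Done, Hold, Idle}; fixed.
Sat(EF A[full U ~ready]) = {Busy, Grant, Done, Hold, Idle}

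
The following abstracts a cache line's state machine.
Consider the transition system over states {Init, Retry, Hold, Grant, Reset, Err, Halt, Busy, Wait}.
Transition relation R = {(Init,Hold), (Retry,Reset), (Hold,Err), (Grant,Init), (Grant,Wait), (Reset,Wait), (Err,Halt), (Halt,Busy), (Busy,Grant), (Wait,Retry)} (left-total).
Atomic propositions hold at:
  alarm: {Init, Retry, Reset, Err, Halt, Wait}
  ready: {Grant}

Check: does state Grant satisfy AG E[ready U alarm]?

E[ready U alarm]: least fixpoint, start Z0 = Sat(alarm) = {Init, Retry, Reset, Err, Halt, Wait}, add states in Sat(ready) with some successor in Z. Z1 = {Init, Retry, Grant, Reset, Err, Halt, Wait}; fixed.
Sat(E[ready U alarm]) = {Init, Retry, Grant, Reset, Err, Halt, Wait}
AG E[ready U alarm]: greatest fixpoint, start Z0 = {Init, Retry, Grant, Reset, Err, Halt, Wait}, keep only states in Sat with every successor in Z. Z1 = {Retry, Grant, Reset, Err, Wait}; Z2 = {Retry, Reset, Wait}; fixed.
Sat(AG E[ready U alarm]) = {Retry, Reset, Wait}
Grant ∉ Sat(AG E[ready U alarm]) = {Retry, Reset, Wait}, so the formula does not hold at Grant.

No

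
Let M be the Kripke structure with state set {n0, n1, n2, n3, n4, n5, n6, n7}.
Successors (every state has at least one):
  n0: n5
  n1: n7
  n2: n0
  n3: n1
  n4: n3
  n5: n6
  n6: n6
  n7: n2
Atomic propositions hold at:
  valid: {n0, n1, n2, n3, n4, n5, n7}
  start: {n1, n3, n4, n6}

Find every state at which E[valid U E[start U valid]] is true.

{n0, n1, n2, n3, n4, n5, n7}

E[start U valid]: least fixpoint, start Z0 = Sat(valid) = {n0, n1, n2, n3, n4, n5, n7}, add states in Sat(start) with some successor in Z. Already a fixed point.
Sat(E[start U valid]) = {n0, n1, n2, n3, n4, n5, n7}
E[valid U E[start U valid]]: least fixpoint, start Z0 = Sat(E[start U valid]) = {n0, n1, n2, n3, n4, n5, n7}, add states in Sat(valid) with some successor in Z. Already a fixed point.
Sat(E[valid U E[start U valid]]) = {n0, n1, n2, n3, n4, n5, n7}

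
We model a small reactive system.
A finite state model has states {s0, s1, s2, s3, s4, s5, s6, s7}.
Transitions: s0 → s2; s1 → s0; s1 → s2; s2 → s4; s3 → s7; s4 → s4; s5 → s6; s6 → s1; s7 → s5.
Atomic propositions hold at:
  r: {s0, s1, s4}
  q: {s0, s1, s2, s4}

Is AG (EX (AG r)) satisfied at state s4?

Yes

AG r: greatest fixpoint, start Z0 = {s0, s1, s4}, keep only states in Sat with every successor in Z. Z1 = {s4}; fixed.
Sat(AG r) = {s4}
Sat(EX (AG r)) = {s : some successor in {s4}} = {s2, s4}
AG (EX (AG r)): greatest fixpoint, start Z0 = {s2, s4}, keep only states in Sat with every successor in Z. Already a fixed point.
Sat(AG (EX (AG r))) = {s2, s4}
s4 ∈ Sat(AG (EX (AG r))) = {s2, s4}, so the formula holds at s4.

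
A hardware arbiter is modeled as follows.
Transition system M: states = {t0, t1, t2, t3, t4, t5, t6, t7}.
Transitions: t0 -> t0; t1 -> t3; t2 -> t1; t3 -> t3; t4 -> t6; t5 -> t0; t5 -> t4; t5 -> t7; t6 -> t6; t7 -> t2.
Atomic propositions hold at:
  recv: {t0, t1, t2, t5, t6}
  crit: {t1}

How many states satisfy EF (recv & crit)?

Sat(recv & crit) = {t1}
EF (recv & crit): least fixpoint, start Z0 = {t1}, add states with some successor in Z. Z1 = {t1, t2}; Z2 = {t1, t2, t7}; Z3 = {t1, t2, t5, t7}; fixed.
Sat(EF (recv & crit)) = {t1, t2, t5, t7}
|Sat(EF (recv & crit))| = |{t1, t2, t5, t7}| = 4.

4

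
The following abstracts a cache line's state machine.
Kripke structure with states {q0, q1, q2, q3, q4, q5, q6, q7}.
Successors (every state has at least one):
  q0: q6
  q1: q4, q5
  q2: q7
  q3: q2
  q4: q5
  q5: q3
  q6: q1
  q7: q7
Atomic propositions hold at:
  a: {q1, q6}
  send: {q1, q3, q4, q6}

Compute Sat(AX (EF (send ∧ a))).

{q0, q6}

Sat(send ∧ a) = {q1, q6}
EF (send ∧ a): least fixpoint, start Z0 = {q1, q6}, add states with some successor in Z. Z1 = {q0, q1, q6}; fixed.
Sat(EF (send ∧ a)) = {q0, q1, q6}
Sat(AX (EF (send ∧ a))) = {s : every successor in {q0, q1, q6}} = {q0, q6}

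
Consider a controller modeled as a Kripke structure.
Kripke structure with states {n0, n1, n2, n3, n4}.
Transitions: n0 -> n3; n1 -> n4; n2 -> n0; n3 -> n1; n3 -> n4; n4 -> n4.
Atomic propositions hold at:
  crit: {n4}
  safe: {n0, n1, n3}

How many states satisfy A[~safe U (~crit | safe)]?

Sat(~safe) = {n2, n4}
Sat(~crit) = {n0, n1, n2, n3}
Sat(~crit | safe) = {n0, n1, n2, n3}
A[~safe U (~crit | safe)]: least fixpoint, start Z0 = Sat((~crit | safe)) = {n0, n1, n2, n3}, add states in Sat(~safe) with every successor in Z. Already a fixed point.
Sat(A[~safe U (~crit | safe)]) = {n0, n1, n2, n3}
|Sat(A[~safe U (~crit | safe)])| = |{n0, n1, n2, n3}| = 4.

4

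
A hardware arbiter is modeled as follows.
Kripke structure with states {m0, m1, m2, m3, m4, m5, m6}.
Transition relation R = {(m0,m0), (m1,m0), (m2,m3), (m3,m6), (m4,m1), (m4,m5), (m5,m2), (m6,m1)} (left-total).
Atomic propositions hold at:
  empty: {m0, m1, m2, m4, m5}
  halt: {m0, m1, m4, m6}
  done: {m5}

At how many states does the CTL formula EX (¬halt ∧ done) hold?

1

Sat(¬halt) = {m2, m3, m5}
Sat(¬halt ∧ done) = {m5}
Sat(EX (¬halt ∧ done)) = {s : some successor in {m5}} = {m4}
|Sat(EX (¬halt ∧ done))| = |{m4}| = 1.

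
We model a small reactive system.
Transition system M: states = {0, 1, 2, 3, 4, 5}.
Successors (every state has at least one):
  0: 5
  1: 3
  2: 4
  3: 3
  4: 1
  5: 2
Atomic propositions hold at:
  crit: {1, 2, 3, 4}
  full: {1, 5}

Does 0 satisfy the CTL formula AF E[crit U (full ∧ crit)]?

Yes

Sat(full ∧ crit) = {1}
E[crit U (full ∧ crit)]: least fixpoint, start Z0 = Sat((full ∧ crit)) = {1}, add states in Sat(crit) with some successor in Z. Z1 = {1, 4}; Z2 = {1, 2, 4}; fixed.
Sat(E[crit U (full ∧ crit)]) = {1, 2, 4}
AF E[crit U (full ∧ crit)]: least fixpoint, start Z0 = {1, 2, 4}, add states with every successor in Z. Z1 = {1, 2, 4, 5}; Z2 = {0, 1, 2, 4, 5}; fixed.
Sat(AF E[crit U (full ∧ crit)]) = {0, 1, 2, 4, 5}
0 ∈ Sat(AF E[crit U (full ∧ crit)]) = {0, 1, 2, 4, 5}, so the formula holds at 0.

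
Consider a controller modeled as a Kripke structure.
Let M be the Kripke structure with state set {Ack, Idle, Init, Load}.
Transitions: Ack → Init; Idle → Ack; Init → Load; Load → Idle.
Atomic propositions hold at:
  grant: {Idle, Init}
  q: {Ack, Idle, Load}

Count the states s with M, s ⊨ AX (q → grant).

2

Sat(q → grant) = {Idle, Init}
Sat(AX (q → grant)) = {s : every successor in {Idle, Init}} = {Ack, Load}
|Sat(AX (q → grant))| = |{Ack, Load}| = 2.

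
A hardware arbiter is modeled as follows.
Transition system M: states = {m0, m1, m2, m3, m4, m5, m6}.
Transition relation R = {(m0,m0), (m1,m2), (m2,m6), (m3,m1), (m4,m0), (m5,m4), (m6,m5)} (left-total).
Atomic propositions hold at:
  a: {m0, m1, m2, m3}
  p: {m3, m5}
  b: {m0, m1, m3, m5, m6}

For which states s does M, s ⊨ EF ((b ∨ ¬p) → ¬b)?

{m1, m2, m3, m4, m5, m6}

Sat(¬p) = {m0, m1, m2, m4, m6}
Sat(b ∨ ¬p) = {m0, m1, m2, m3, m4, m5, m6}
Sat(¬b) = {m2, m4}
Sat((b ∨ ¬p) → ¬b) = {m2, m4}
EF ((b ∨ ¬p) → ¬b): least fixpoint, start Z0 = {m2, m4}, add states with some successor in Z. Z1 = {m1, m2, m4, m5}; Z2 = {m1, m2, m3, m4, m5, m6}; fixed.
Sat(EF ((b ∨ ¬p) → ¬b)) = {m1, m2, m3, m4, m5, m6}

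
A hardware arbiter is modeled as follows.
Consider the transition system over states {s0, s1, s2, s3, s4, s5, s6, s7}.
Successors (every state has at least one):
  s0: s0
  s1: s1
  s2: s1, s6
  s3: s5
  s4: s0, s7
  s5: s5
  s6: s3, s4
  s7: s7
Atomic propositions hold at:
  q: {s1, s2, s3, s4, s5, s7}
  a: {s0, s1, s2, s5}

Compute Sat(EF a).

{s0, s1, s2, s3, s4, s5, s6}

EF a: least fixpoint, start Z0 = {s0, s1, s2, s5}, add states with some successor in Z. Z1 = {s0, s1, s2, s3, s4, s5}; Z2 = {s0, s1, s2, s3, s4, s5, s6}; fixed.
Sat(EF a) = {s0, s1, s2, s3, s4, s5, s6}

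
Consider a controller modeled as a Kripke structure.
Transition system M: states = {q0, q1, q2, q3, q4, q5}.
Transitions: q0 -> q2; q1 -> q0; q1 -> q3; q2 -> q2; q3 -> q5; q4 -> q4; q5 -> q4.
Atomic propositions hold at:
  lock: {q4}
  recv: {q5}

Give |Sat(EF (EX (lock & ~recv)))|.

Sat(~recv) = {q0, q1, q2, q3, q4}
Sat(lock & ~recv) = {q4}
Sat(EX (lock & ~recv)) = {s : some successor in {q4}} = {q4, q5}
EF (EX (lock & ~recv)): least fixpoint, start Z0 = {q4, q5}, add states with some successor in Z. Z1 = {q3, q4, q5}; Z2 = {q1, q3, q4, q5}; fixed.
Sat(EF (EX (lock & ~recv))) = {q1, q3, q4, q5}
|Sat(EF (EX (lock & ~recv)))| = |{q1, q3, q4, q5}| = 4.

4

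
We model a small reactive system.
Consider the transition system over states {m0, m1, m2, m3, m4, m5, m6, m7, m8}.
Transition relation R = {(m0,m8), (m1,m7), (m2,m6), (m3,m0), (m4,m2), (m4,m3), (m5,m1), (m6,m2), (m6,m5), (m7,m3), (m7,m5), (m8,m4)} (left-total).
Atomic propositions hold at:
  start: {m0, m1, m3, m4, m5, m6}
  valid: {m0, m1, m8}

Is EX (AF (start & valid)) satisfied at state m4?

Yes

Sat(start & valid) = {m0, m1}
AF (start & valid): least fixpoint, start Z0 = {m0, m1}, add states with every successor in Z. Z1 = {m0, m1, m3, m5}; Z2 = {m0, m1, m3, m5, m7}; fixed.
Sat(AF (start & valid)) = {m0, m1, m3, m5, m7}
Sat(EX (AF (start & valid))) = {s : some successor in {m0, m1, m3, m5, m7}} = {m1, m3, m4, m5, m6, m7}
m4 ∈ Sat(EX (AF (start & valid))) = {m1, m3, m4, m5, m6, m7}, so the formula holds at m4.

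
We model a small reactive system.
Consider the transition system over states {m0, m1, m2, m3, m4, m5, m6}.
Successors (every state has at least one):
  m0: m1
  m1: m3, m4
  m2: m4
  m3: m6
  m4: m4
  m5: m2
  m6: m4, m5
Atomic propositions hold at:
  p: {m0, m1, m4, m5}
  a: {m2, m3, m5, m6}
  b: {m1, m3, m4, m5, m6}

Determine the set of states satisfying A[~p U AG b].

Sat(~p) = {m2, m3, m6}
AG b: greatest fixpoint, start Z0 = {m1, m3, m4, m5, m6}, keep only states in Sat with every successor in Z. Z1 = {m1, m3, m4, m6}; Z2 = {m1, m3, m4}; Z3 = {m1, m4}; Z4 = {m4}; fixed.
Sat(AG b) = {m4}
A[~p U AG b]: least fixpoint, start Z0 = Sat(AG b) = {m4}, add states in Sat(~p) with every successor in Z. Z1 = {m2, m4}; fixed.
Sat(A[~p U AG b]) = {m2, m4}

{m2, m4}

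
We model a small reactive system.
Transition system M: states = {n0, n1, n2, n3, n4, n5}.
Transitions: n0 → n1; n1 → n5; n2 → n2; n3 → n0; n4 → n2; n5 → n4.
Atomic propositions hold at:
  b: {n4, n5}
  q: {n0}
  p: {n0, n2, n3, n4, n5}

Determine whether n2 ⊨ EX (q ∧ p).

No

Sat(q ∧ p) = {n0}
Sat(EX (q ∧ p)) = {s : some successor in {n0}} = {n3}
n2 ∉ Sat(EX (q ∧ p)) = {n3}, so the formula does not hold at n2.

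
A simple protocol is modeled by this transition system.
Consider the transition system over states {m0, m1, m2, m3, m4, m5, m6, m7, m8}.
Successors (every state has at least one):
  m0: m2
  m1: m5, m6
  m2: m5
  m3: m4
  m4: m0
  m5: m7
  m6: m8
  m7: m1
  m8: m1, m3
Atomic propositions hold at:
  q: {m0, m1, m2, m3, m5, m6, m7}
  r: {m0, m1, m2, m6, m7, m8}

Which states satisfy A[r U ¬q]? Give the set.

Sat(¬q) = {m4, m8}
A[r U ¬q]: least fixpoint, start Z0 = Sat(¬q) = {m4, m8}, add states in Sat(r) with every successor in Z. Z1 = {m4, m6, m8}; fixed.
Sat(A[r U ¬q]) = {m4, m6, m8}

{m4, m6, m8}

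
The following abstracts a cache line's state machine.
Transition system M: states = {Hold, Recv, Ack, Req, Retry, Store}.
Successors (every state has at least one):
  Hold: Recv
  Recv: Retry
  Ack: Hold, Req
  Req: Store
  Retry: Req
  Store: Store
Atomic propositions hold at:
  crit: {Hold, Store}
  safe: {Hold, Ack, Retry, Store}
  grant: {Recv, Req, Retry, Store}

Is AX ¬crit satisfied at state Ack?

Sat(¬crit) = {Recv, Ack, Req, Retry}
Sat(AX ¬crit) = {s : every successor in {Recv, Ack, Req, Retry}} = {Hold, Recv, Retry}
Ack ∉ Sat(AX ¬crit) = {Hold, Recv, Retry}, so the formula does not hold at Ack.

No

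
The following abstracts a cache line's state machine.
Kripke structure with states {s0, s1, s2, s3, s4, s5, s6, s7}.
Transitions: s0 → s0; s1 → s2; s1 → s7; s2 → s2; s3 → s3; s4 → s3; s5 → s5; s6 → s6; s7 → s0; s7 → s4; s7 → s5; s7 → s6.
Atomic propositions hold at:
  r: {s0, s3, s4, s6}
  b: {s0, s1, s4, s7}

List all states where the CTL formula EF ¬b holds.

Sat(¬b) = {s2, s3, s5, s6}
EF ¬b: least fixpoint, start Z0 = {s2, s3, s5, s6}, add states with some successor in Z. Z1 = {s1, s2, s3, s4, s5, s6, s7}; fixed.
Sat(EF ¬b) = {s1, s2, s3, s4, s5, s6, s7}

{s1, s2, s3, s4, s5, s6, s7}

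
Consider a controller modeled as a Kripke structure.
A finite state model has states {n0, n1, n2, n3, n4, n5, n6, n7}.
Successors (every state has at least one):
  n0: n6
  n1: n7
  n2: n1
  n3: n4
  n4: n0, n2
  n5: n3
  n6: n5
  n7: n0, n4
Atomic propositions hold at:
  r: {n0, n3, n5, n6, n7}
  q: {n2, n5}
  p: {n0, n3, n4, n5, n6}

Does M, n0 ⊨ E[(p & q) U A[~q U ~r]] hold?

No

Sat(p & q) = {n5}
Sat(~q) = {n0, n1, n3, n4, n6, n7}
Sat(~r) = {n1, n2, n4}
A[~q U ~r]: least fixpoint, start Z0 = Sat(~r) = {n1, n2, n4}, add states in Sat(~q) with every successor in Z. Z1 = {n1, n2, n3, n4}; fixed.
Sat(A[~q U ~r]) = {n1, n2, n3, n4}
E[(p & q) U A[~q U ~r]]: least fixpoint, start Z0 = Sat(A[~q U ~r]) = {n1, n2, n3, n4}, add states in Sat(p & q) with some successor in Z. Z1 = {n1, n2, n3, n4, n5}; fixed.
Sat(E[(p & q) U A[~q U ~r]]) = {n1, n2, n3, n4, n5}
n0 ∉ Sat(E[(p & q) U A[~q U ~r]]) = {n1, n2, n3, n4, n5}, so the formula does not hold at n0.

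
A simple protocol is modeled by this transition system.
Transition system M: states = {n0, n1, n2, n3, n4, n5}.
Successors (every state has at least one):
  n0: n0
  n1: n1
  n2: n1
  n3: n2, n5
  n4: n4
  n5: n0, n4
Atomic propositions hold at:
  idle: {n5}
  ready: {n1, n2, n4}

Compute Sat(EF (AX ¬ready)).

Sat(¬ready) = {n0, n3, n5}
Sat(AX ¬ready) = {s : every successor in {n0, n3, n5}} = {n0}
EF (AX ¬ready): least fixpoint, start Z0 = {n0}, add states with some successor in Z. Z1 = {n0, n5}; Z2 = {n0, n3, n5}; fixed.
Sat(EF (AX ¬ready)) = {n0, n3, n5}

{n0, n3, n5}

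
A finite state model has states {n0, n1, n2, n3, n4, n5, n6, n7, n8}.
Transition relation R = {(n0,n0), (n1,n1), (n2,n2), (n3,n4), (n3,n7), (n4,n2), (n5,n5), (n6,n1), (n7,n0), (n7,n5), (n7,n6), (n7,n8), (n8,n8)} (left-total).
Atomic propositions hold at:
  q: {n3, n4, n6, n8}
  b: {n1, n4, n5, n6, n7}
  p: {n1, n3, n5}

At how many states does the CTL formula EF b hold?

6

EF b: least fixpoint, start Z0 = {n1, n4, n5, n6, n7}, add states with some successor in Z. Z1 = {n1, n3, n4, n5, n6, n7}; fixed.
Sat(EF b) = {n1, n3, n4, n5, n6, n7}
|Sat(EF b)| = |{n1, n3, n4, n5, n6, n7}| = 6.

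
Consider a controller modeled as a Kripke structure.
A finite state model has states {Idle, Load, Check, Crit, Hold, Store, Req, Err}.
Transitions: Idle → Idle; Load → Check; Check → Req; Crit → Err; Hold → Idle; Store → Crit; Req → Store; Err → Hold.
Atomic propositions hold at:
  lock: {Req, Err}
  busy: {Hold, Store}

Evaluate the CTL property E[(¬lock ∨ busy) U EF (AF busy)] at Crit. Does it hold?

Yes

Sat(¬lock) = {Idle, Load, Check, Crit, Hold, Store}
Sat(¬lock ∨ busy) = {Idle, Load, Check, Crit, Hold, Store}
AF busy: least fixpoint, start Z0 = {Hold, Store}, add states with every successor in Z. Z1 = {Hold, Store, Req, Err}; Z2 = {Check, Crit, Hold, Store, Req, Err}; Z3 = {Load, Check, Crit, Hold, Store, Req, Err}; fixed.
Sat(AF busy) = {Load, Check, Crit, Hold, Store, Req, Err}
EF (AF busy): least fixpoint, start Z0 = {Load, Check, Crit, Hold, Store, Req, Err}, add states with some successor in Z. Already a fixed point.
Sat(EF (AF busy)) = {Load, Check, Crit, Hold, Store, Req, Err}
E[(¬lock ∨ busy) U EF (AF busy)]: least fixpoint, start Z0 = Sat(EF (AF busy)) = {Load, Check, Crit, Hold, Store, Req, Err}, add states in Sat(¬lock ∨ busy) with some successor in Z. Already a fixed point.
Sat(E[(¬lock ∨ busy) U EF (AF busy)]) = {Load, Check, Crit, Hold, Store, Req, Err}
Crit ∈ Sat(E[(¬lock ∨ busy) U EF (AF busy)]) = {Load, Check, Crit, Hold, Store, Req, Err}, so the formula holds at Crit.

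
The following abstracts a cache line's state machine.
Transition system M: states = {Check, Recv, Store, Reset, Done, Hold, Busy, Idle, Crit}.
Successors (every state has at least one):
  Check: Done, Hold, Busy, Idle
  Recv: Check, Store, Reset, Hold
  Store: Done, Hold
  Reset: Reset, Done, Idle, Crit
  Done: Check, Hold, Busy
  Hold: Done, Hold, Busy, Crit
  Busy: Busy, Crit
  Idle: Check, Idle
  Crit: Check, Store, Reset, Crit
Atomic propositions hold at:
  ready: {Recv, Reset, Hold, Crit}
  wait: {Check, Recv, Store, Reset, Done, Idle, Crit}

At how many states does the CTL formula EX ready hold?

8

Sat(EX ready) = {s : some successor in {Recv, Reset, Hold, Crit}} = {Check, Recv, Store, Reset, Done, Hold, Busy, Crit}
|Sat(EX ready)| = |{Check, Recv, Store, Reset, Done, Hold, Busy, Crit}| = 8.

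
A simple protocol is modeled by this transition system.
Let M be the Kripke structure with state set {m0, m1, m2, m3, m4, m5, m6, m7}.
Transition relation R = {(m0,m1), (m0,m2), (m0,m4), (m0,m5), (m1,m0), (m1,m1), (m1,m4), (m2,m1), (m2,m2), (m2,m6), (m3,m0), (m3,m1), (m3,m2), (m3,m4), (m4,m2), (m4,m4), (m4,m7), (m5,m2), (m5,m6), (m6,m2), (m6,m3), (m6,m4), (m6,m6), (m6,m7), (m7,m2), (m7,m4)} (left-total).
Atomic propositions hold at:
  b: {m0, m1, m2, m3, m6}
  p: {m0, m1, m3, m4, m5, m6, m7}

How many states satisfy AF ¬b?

Sat(¬b) = {m4, m5, m7}
AF ¬b: least fixpoint, start Z0 = {m4, m5, m7}, add states with every successor in Z. Already a fixed point.
Sat(AF ¬b) = {m4, m5, m7}
|Sat(AF ¬b)| = |{m4, m5, m7}| = 3.

3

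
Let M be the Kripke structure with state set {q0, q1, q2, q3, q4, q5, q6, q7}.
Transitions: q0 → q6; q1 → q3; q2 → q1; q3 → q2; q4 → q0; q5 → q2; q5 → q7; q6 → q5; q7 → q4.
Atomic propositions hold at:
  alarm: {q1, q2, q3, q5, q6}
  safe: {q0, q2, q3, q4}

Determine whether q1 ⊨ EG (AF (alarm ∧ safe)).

Sat(alarm ∧ safe) = {q2, q3}
AF (alarm ∧ safe): least fixpoint, start Z0 = {q2, q3}, add states with every successor in Z. Z1 = {q1, q2, q3}; fixed.
Sat(AF (alarm ∧ safe)) = {q1, q2, q3}
EG (AF (alarm ∧ safe)): greatest fixpoint, start Z0 = {q1, q2, q3}, keep only states in Sat with some successor in Z. Already a fixed point.
Sat(EG (AF (alarm ∧ safe))) = {q1, q2, q3}
q1 ∈ Sat(EG (AF (alarm ∧ safe))) = {q1, q2, q3}, so the formula holds at q1.

Yes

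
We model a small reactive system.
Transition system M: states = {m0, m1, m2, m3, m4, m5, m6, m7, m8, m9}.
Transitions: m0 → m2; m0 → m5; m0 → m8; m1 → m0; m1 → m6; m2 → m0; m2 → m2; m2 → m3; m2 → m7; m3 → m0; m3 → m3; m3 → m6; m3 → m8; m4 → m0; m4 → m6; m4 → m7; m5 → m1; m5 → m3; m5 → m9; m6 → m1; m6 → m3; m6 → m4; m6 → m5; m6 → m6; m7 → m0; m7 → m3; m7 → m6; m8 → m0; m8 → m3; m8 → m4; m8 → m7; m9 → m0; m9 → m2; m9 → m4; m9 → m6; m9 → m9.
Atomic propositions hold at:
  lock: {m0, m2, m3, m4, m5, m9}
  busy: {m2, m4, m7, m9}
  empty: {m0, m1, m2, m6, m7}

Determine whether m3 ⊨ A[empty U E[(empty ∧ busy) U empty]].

Sat(empty ∧ busy) = {m2, m7}
E[(empty ∧ busy) U empty]: least fixpoint, start Z0 = Sat(empty) = {m0, m1, m2, m6, m7}, add states in Sat(empty ∧ busy) with some successor in Z. Already a fixed point.
Sat(E[(empty ∧ busy) U empty]) = {m0, m1, m2, m6, m7}
A[empty U E[(empty ∧ busy) U empty]]: least fixpoint, start Z0 = Sat(E[(empty ∧ busy) U empty]) = {m0, m1, m2, m6, m7}, add states in Sat(empty) with every successor in Z. Already a fixed point.
Sat(A[empty U E[(empty ∧ busy) U empty]]) = {m0, m1, m2, m6, m7}
m3 ∉ Sat(A[empty U E[(empty ∧ busy) U empty]]) = {m0, m1, m2, m6, m7}, so the formula does not hold at m3.

No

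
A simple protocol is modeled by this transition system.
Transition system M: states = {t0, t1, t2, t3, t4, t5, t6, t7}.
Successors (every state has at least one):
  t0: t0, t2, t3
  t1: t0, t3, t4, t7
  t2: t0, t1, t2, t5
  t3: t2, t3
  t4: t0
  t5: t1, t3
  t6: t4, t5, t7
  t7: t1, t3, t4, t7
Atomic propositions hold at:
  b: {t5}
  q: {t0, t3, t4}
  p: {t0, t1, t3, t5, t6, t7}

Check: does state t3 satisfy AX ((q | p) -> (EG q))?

Yes

Sat(q | p) = {t0, t1, t3, t4, t5, t6, t7}
EG q: greatest fixpoint, start Z0 = {t0, t3, t4}, keep only states in Sat with some successor in Z. Already a fixed point.
Sat(EG q) = {t0, t3, t4}
Sat((q | p) -> (EG q)) = {t0, t2, t3, t4}
Sat(AX ((q | p) -> (EG q))) = {s : every successor in {t0, t2, t3, t4}} = {t0, t3, t4}
t3 ∈ Sat(AX ((q | p) -> (EG q))) = {t0, t3, t4}, so the formula holds at t3.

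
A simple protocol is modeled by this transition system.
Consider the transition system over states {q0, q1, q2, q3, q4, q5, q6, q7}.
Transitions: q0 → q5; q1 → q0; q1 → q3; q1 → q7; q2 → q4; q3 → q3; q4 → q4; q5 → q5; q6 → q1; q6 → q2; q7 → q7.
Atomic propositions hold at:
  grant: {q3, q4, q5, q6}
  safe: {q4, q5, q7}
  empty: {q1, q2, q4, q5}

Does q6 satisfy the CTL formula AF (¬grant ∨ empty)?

Sat(¬grant) = {q0, q1, q2, q7}
Sat(¬grant ∨ empty) = {q0, q1, q2, q4, q5, q7}
AF (¬grant ∨ empty): least fixpoint, start Z0 = {q0, q1, q2, q4, q5, q7}, add states with every successor in Z. Z1 = {q0, q1, q2, q4, q5, q6, q7}; fixed.
Sat(AF (¬grant ∨ empty)) = {q0, q1, q2, q4, q5, q6, q7}
q6 ∈ Sat(AF (¬grant ∨ empty)) = {q0, q1, q2, q4, q5, q6, q7}, so the formula holds at q6.

Yes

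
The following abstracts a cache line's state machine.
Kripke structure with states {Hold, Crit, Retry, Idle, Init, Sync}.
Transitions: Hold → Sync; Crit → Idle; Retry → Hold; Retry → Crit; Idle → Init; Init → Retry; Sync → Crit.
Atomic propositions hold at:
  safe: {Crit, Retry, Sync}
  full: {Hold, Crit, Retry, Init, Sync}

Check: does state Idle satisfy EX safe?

No

Sat(EX safe) = {s : some successor in {Crit, Retry, Sync}} = {Hold, Retry, Init, Sync}
Idle ∉ Sat(EX safe) = {Hold, Retry, Init, Sync}, so the formula does not hold at Idle.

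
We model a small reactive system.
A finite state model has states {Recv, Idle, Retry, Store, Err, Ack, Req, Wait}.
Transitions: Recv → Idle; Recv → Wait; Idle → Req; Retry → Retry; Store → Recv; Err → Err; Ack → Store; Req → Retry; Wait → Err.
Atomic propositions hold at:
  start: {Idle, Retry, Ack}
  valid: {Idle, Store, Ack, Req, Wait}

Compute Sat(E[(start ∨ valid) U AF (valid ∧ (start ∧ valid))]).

Sat(start ∨ valid) = {Idle, Retry, Store, Ack, Req, Wait}
Sat(start ∧ valid) = {Idle, Ack}
Sat(valid ∧ (start ∧ valid)) = {Idle, Ack}
AF (valid ∧ (start ∧ valid)): least fixpoint, start Z0 = {Idle, Ack}, add states with every successor in Z. Already a fixed point.
Sat(AF (valid ∧ (start ∧ valid))) = {Idle, Ack}
E[(start ∨ valid) U AF (valid ∧ (start ∧ valid))]: least fixpoint, start Z0 = Sat(AF (valid ∧ (start ∧ valid))) = {Idle, Ack}, add states in Sat(start ∨ valid) with some successor in Z. Already a fixed point.
Sat(E[(start ∨ valid) U AF (valid ∧ (start ∧ valid))]) = {Idle, Ack}

{Idle, Ack}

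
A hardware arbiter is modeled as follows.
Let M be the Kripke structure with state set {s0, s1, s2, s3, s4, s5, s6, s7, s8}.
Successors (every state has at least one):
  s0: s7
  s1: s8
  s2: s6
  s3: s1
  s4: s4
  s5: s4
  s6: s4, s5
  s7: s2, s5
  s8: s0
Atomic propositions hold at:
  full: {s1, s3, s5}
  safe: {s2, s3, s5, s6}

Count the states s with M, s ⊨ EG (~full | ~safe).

7

Sat(~full) = {s0, s2, s4, s6, s7, s8}
Sat(~safe) = {s0, s1, s4, s7, s8}
Sat(~full | ~safe) = {s0, s1, s2, s4, s6, s7, s8}
EG (~full | ~safe): greatest fixpoint, start Z0 = {s0, s1, s2, s4, s6, s7, s8}, keep only states in Sat with some successor in Z. Already a fixed point.
Sat(EG (~full | ~safe)) = {s0, s1, s2, s4, s6, s7, s8}
|Sat(EG (~full | ~safe))| = |{s0, s1, s2, s4, s6, s7, s8}| = 7.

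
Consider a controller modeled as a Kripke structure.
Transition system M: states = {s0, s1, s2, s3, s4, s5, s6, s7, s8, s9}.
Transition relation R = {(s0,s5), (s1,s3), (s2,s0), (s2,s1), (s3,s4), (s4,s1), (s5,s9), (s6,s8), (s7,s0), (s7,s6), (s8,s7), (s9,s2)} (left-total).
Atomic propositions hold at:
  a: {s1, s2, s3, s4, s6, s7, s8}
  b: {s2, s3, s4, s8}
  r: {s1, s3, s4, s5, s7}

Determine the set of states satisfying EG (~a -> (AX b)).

Sat(~a) = {s0, s5, s9}
Sat(AX b) = {s : every successor in {s2, s3, s4, s8}} = {s1, s3, s6, s9}
Sat(~a -> (AX b)) = {s1, s2, s3, s4, s6, s7, s8, s9}
EG (~a -> (AX b)): greatest fixpoint, start Z0 = {s1, s2, s3, s4, s6, s7, s8, s9}, keep only states in Sat with some successor in Z. Already a fixed point.
Sat(EG (~a -> (AX b))) = {s1, s2, s3, s4, s6, s7, s8, s9}

{s1, s2, s3, s4, s6, s7, s8, s9}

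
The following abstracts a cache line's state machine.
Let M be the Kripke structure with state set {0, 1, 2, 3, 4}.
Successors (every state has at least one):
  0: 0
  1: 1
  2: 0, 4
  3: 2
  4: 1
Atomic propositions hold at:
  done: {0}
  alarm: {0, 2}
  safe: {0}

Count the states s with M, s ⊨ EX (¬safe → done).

Sat(¬safe) = {1, 2, 3, 4}
Sat(¬safe → done) = {0}
Sat(EX (¬safe → done)) = {s : some successor in {0}} = {0, 2}
|Sat(EX (¬safe → done))| = |{0, 2}| = 2.

2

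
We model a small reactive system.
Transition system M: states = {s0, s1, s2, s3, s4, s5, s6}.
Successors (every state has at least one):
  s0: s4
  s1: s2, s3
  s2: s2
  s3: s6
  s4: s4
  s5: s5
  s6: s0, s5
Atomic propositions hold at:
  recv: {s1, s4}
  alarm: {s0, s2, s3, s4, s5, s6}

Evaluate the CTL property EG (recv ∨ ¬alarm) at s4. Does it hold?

Yes

Sat(¬alarm) = {s1}
Sat(recv ∨ ¬alarm) = {s1, s4}
EG (recv ∨ ¬alarm): greatest fixpoint, start Z0 = {s1, s4}, keep only states in Sat with some successor in Z. Z1 = {s4}; fixed.
Sat(EG (recv ∨ ¬alarm)) = {s4}
s4 ∈ Sat(EG (recv ∨ ¬alarm)) = {s4}, so the formula holds at s4.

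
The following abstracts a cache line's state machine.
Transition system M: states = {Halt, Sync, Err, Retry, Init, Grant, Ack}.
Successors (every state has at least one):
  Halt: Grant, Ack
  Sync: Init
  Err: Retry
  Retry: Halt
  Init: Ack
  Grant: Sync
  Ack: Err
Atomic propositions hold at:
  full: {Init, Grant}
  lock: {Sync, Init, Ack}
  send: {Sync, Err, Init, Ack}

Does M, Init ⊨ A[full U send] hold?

A[full U send]: least fixpoint, start Z0 = Sat(send) = {Sync, Err, Init, Ack}, add states in Sat(full) with every successor in Z. Z1 = {Sync, Err, Init, Grant, Ack}; fixed.
Sat(A[full U send]) = {Sync, Err, Init, Grant, Ack}
Init ∈ Sat(A[full U send]) = {Sync, Err, Init, Grant, Ack}, so the formula holds at Init.

Yes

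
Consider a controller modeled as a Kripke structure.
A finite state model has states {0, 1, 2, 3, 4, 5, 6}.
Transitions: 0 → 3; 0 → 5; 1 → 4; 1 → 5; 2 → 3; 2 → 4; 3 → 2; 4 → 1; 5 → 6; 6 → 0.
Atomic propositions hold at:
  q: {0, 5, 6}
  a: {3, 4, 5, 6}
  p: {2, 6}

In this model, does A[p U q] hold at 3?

A[p U q]: least fixpoint, start Z0 = Sat(q) = {0, 5, 6}, add states in Sat(p) with every successor in Z. Already a fixed point.
Sat(A[p U q]) = {0, 5, 6}
3 ∉ Sat(A[p U q]) = {0, 5, 6}, so the formula does not hold at 3.

No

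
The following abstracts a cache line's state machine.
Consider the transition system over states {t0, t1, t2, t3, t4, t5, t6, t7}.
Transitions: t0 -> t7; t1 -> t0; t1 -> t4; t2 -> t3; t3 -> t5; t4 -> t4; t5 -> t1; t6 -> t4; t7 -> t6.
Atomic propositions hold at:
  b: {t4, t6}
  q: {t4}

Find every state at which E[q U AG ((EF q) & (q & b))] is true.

{t4}

EF q: least fixpoint, start Z0 = {t4}, add states with some successor in Z. Z1 = {t1, t4, t6}; Z2 = {t1, t4, t5, t6, t7}; Z3 = {t0, t1, t3, t4, t5, t6, t7}; Z4 = {t0, t1, t2, t3, t4, t5, t6, t7}; fixed.
Sat(EF q) = {t0, t1, t2, t3, t4, t5, t6, t7}
Sat(q & b) = {t4}
Sat((EF q) & (q & b)) = {t4}
AG ((EF q) & (q & b)): greatest fixpoint, start Z0 = {t4}, keep only states in Sat with every successor in Z. Already a fixed point.
Sat(AG ((EF q) & (q & b))) = {t4}
E[q U AG ((EF q) & (q & b))]: least fixpoint, start Z0 = Sat(AG ((EF q) & (q & b))) = {t4}, add states in Sat(q) with some successor in Z. Already a fixed point.
Sat(E[q U AG ((EF q) & (q & b))]) = {t4}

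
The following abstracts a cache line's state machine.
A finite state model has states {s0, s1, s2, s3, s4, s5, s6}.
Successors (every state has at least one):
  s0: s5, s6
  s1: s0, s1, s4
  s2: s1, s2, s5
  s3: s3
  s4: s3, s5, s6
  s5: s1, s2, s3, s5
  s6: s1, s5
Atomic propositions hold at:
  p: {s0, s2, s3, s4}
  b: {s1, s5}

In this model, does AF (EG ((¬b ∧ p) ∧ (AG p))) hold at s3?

Yes

Sat(¬b) = {s0, s2, s3, s4, s6}
Sat(¬b ∧ p) = {s0, s2, s3, s4}
AG p: greatest fixpoint, start Z0 = {s0, s2, s3, s4}, keep only states in Sat with every successor in Z. Z1 = {s3}; fixed.
Sat(AG p) = {s3}
Sat((¬b ∧ p) ∧ (AG p)) = {s3}
EG ((¬b ∧ p) ∧ (AG p)): greatest fixpoint, start Z0 = {s3}, keep only states in Sat with some successor in Z. Already a fixed point.
Sat(EG ((¬b ∧ p) ∧ (AG p))) = {s3}
AF (EG ((¬b ∧ p) ∧ (AG p))): least fixpoint, start Z0 = {s3}, add states with every successor in Z. Already a fixed point.
Sat(AF (EG ((¬b ∧ p) ∧ (AG p)))) = {s3}
s3 ∈ Sat(AF (EG ((¬b ∧ p) ∧ (AG p)))) = {s3}, so the formula holds at s3.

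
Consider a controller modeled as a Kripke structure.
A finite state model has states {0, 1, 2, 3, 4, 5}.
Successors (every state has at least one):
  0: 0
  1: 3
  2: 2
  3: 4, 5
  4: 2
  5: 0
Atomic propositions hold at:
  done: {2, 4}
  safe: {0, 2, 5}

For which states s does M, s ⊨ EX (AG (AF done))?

AF done: least fixpoint, start Z0 = {2, 4}, add states with every successor in Z. Already a fixed point.
Sat(AF done) = {2, 4}
AG (AF done): greatest fixpoint, start Z0 = {2, 4}, keep only states in Sat with every successor in Z. Already a fixed point.
Sat(AG (AF done)) = {2, 4}
Sat(EX (AG (AF done))) = {s : some successor in {2, 4}} = {2, 3, 4}

{2, 3, 4}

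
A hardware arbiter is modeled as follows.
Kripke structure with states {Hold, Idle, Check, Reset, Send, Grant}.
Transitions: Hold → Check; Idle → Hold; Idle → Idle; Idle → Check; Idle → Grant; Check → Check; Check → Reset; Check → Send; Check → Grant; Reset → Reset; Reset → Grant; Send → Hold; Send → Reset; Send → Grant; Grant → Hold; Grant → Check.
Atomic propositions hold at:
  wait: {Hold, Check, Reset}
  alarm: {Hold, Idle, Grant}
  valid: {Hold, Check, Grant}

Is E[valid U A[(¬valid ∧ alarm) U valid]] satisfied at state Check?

Yes

Sat(¬valid) = {Idle, Reset, Send}
Sat(¬valid ∧ alarm) = {Idle}
A[(¬valid ∧ alarm) U valid]: least fixpoint, start Z0 = Sat(valid) = {Hold, Check, Grant}, add states in Sat(¬valid ∧ alarm) with every successor in Z. Already a fixed point.
Sat(A[(¬valid ∧ alarm) U valid]) = {Hold, Check, Grant}
E[valid U A[(¬valid ∧ alarm) U valid]]: least fixpoint, start Z0 = Sat(A[(¬valid ∧ alarm) U valid]) = {Hold, Check, Grant}, add states in Sat(valid) with some successor in Z. Already a fixed point.
Sat(E[valid U A[(¬valid ∧ alarm) U valid]]) = {Hold, Check, Grant}
Check ∈ Sat(E[valid U A[(¬valid ∧ alarm) U valid]]) = {Hold, Check, Grant}, so the formula holds at Check.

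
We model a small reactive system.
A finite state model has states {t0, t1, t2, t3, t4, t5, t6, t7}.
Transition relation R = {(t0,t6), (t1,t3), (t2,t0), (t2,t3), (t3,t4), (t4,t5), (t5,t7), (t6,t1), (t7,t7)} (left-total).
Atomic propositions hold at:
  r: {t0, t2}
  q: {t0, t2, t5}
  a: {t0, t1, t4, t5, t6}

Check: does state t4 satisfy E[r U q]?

E[r U q]: least fixpoint, start Z0 = Sat(q) = {t0, t2, t5}, add states in Sat(r) with some successor in Z. Already a fixed point.
Sat(E[r U q]) = {t0, t2, t5}
t4 ∉ Sat(E[r U q]) = {t0, t2, t5}, so the formula does not hold at t4.

No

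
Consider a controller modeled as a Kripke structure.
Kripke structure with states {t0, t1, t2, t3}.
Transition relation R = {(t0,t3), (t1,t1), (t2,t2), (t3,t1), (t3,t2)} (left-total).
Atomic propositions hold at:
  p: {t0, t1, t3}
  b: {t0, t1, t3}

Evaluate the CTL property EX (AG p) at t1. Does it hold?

Yes

AG p: greatest fixpoint, start Z0 = {t0, t1, t3}, keep only states in Sat with every successor in Z. Z1 = {t0, t1}; Z2 = {t1}; fixed.
Sat(AG p) = {t1}
Sat(EX (AG p)) = {s : some successor in {t1}} = {t1, t3}
t1 ∈ Sat(EX (AG p)) = {t1, t3}, so the formula holds at t1.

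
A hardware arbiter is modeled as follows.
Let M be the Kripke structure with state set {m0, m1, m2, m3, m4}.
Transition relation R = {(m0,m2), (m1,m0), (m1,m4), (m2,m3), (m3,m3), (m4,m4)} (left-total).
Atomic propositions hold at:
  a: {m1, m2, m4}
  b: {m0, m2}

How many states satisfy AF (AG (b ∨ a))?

Sat(b ∨ a) = {m0, m1, m2, m4}
AG (b ∨ a): greatest fixpoint, start Z0 = {m0, m1, m2, m4}, keep only states in Sat with every successor in Z. Z1 = {m0, m1, m4}; Z2 = {m1, m4}; Z3 = {m4}; fixed.
Sat(AG (b ∨ a)) = {m4}
AF (AG (b ∨ a)): least fixpoint, start Z0 = {m4}, add states with every successor in Z. Already a fixed point.
Sat(AF (AG (b ∨ a))) = {m4}
|Sat(AF (AG (b ∨ a)))| = |{m4}| = 1.

1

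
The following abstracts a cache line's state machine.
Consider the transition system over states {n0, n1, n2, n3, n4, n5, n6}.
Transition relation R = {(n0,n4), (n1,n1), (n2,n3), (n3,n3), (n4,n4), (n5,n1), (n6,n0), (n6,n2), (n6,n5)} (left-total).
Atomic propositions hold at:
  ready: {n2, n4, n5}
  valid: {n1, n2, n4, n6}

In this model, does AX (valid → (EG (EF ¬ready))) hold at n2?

Yes

Sat(¬ready) = {n0, n1, n3, n6}
EF ¬ready: least fixpoint, start Z0 = {n0, n1, n3, n6}, add states with some successor in Z. Z1 = {n0, n1, n2, n3, n5, n6}; fixed.
Sat(EF ¬ready) = {n0, n1, n2, n3, n5, n6}
EG (EF ¬ready): greatest fixpoint, start Z0 = {n0, n1, n2, n3, n5, n6}, keep only states in Sat with some successor in Z. Z1 = {n1, n2, n3, n5, n6}; fixed.
Sat(EG (EF ¬ready)) = {n1, n2, n3, n5, n6}
Sat(valid → (EG (EF ¬ready))) = {n0, n1, n2, n3, n5, n6}
Sat(AX (valid → (EG (EF ¬ready)))) = {s : every successor in {n0, n1, n2, n3, n5, n6}} = {n1, n2, n3, n5, n6}
n2 ∈ Sat(AX (valid → (EG (EF ¬ready)))) = {n1, n2, n3, n5, n6}, so the formula holds at n2.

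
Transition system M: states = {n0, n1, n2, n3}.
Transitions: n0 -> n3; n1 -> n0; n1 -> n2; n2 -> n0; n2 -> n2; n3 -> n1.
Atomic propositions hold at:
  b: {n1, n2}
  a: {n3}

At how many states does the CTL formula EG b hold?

EG b: greatest fixpoint, start Z0 = {n1, n2}, keep only states in Sat with some successor in Z. Already a fixed point.
Sat(EG b) = {n1, n2}
|Sat(EG b)| = |{n1, n2}| = 2.

2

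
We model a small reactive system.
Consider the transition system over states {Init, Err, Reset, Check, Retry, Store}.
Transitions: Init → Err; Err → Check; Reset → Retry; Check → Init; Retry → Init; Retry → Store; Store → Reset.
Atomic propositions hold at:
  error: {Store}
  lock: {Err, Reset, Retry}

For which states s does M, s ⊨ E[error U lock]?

{Err, Reset, Retry, Store}

E[error U lock]: least fixpoint, start Z0 = Sat(lock) = {Err, Reset, Retry}, add states in Sat(error) with some successor in Z. Z1 = {Err, Reset, Retry, Store}; fixed.
Sat(E[error U lock]) = {Err, Reset, Retry, Store}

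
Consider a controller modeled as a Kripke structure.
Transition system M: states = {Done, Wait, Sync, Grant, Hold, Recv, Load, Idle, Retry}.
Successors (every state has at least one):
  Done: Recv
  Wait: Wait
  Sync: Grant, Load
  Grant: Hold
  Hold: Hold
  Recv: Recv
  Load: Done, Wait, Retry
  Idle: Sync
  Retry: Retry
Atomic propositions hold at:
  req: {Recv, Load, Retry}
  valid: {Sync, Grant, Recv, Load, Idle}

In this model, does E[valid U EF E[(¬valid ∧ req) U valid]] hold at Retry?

Sat(¬valid) = {Done, Wait, Hold, Retry}
Sat(¬valid ∧ req) = {Retry}
E[(¬valid ∧ req) U valid]: least fixpoint, start Z0 = Sat(valid) = {Sync, Grant, Recv, Load, Idle}, add states in Sat(¬valid ∧ req) with some successor in Z. Already a fixed point.
Sat(E[(¬valid ∧ req) U valid]) = {Sync, Grant, Recv, Load, Idle}
EF E[(¬valid ∧ req) U valid]: least fixpoint, start Z0 = {Sync, Grant, Recv, Load, Idle}, add states with some successor in Z. Z1 = {Done, Sync, Grant, Recv, Load, Idle}; fixed.
Sat(EF E[(¬valid ∧ req) U valid]) = {Done, Sync, Grant, Recv, Load, Idle}
E[valid U EF E[(¬valid ∧ req) U valid]]: least fixpoint, start Z0 = Sat(EF E[(¬valid ∧ req) U valid]) = {Done, Sync, Grant, Recv, Load, Idle}, add states in Sat(valid) with some successor in Z. Already a fixed point.
Sat(E[valid U EF E[(¬valid ∧ req) U valid]]) = {Done, Sync, Grant, Recv, Load, Idle}
Retry ∉ Sat(E[valid U EF E[(¬valid ∧ req) U valid]]) = {Done, Sync, Grant, Recv, Load, Idle}, so the formula does not hold at Retry.

No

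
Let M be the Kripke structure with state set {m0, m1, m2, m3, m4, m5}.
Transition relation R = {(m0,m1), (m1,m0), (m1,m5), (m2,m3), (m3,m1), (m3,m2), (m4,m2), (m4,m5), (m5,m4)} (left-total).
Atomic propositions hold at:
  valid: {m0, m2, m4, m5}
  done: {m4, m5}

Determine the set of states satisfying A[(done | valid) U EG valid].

{m4, m5}

Sat(done | valid) = {m0, m2, m4, m5}
EG valid: greatest fixpoint, start Z0 = {m0, m2, m4, m5}, keep only states in Sat with some successor in Z. Z1 = {m4, m5}; fixed.
Sat(EG valid) = {m4, m5}
A[(done | valid) U EG valid]: least fixpoint, start Z0 = Sat(EG valid) = {m4, m5}, add states in Sat(done | valid) with every successor in Z. Already a fixed point.
Sat(A[(done | valid) U EG valid]) = {m4, m5}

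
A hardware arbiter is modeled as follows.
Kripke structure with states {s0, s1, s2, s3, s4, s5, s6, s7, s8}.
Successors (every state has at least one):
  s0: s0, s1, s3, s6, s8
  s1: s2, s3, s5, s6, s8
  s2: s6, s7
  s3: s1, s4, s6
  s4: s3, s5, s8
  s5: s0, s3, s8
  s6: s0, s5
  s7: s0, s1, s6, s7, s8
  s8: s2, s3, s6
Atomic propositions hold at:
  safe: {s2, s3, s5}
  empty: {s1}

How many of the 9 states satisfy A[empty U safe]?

3

A[empty U safe]: least fixpoint, start Z0 = Sat(safe) = {s2, s3, s5}, add states in Sat(empty) with every successor in Z. Already a fixed point.
Sat(A[empty U safe]) = {s2, s3, s5}
|Sat(A[empty U safe])| = |{s2, s3, s5}| = 3.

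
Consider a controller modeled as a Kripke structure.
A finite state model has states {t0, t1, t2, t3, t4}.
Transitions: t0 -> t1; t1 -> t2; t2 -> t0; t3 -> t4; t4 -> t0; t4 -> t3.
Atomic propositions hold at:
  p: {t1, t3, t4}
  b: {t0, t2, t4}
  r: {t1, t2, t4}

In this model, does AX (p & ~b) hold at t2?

Sat(~b) = {t1, t3}
Sat(p & ~b) = {t1, t3}
Sat(AX (p & ~b)) = {s : every successor in {t1, t3}} = {t0}
t2 ∉ Sat(AX (p & ~b)) = {t0}, so the formula does not hold at t2.

No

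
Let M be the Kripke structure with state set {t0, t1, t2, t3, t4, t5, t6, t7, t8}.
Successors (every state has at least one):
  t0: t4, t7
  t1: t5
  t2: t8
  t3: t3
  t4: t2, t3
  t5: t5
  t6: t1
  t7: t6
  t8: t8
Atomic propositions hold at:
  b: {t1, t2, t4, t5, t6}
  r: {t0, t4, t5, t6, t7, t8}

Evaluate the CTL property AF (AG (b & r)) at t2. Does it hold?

No

Sat(b & r) = {t4, t5, t6}
AG (b & r): greatest fixpoint, start Z0 = {t4, t5, t6}, keep only states in Sat with every successor in Z. Z1 = {t5}; fixed.
Sat(AG (b & r)) = {t5}
AF (AG (b & r)): least fixpoint, start Z0 = {t5}, add states with every successor in Z. Z1 = {t1, t5}; Z2 = {t1, t5, t6}; Z3 = {t1, t5, t6, t7}; fixed.
Sat(AF (AG (b & r))) = {t1, t5, t6, t7}
t2 ∉ Sat(AF (AG (b & r))) = {t1, t5, t6, t7}, so the formula does not hold at t2.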